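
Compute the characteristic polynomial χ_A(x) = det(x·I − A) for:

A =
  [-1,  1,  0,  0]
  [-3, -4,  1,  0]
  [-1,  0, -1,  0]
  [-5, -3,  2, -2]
x^4 + 8*x^3 + 24*x^2 + 32*x + 16

Expanding det(x·I − A) (e.g. by cofactor expansion or by noting that A is similar to its Jordan form J, which has the same characteristic polynomial as A) gives
  χ_A(x) = x^4 + 8*x^3 + 24*x^2 + 32*x + 16
which factors as (x + 2)^4. The eigenvalues (with algebraic multiplicities) are λ = -2 with multiplicity 4.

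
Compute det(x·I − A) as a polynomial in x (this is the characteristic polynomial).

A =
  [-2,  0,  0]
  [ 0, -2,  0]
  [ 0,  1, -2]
x^3 + 6*x^2 + 12*x + 8

Expanding det(x·I − A) (e.g. by cofactor expansion or by noting that A is similar to its Jordan form J, which has the same characteristic polynomial as A) gives
  χ_A(x) = x^3 + 6*x^2 + 12*x + 8
which factors as (x + 2)^3. The eigenvalues (with algebraic multiplicities) are λ = -2 with multiplicity 3.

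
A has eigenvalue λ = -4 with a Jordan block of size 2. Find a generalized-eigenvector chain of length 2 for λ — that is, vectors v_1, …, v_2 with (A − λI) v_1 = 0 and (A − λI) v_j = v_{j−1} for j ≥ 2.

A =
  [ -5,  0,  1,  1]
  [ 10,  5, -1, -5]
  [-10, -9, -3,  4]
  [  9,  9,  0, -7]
A Jordan chain for λ = -4 of length 2:
v_1 = (-1, 1, -1, 0)ᵀ
v_2 = (1, -1, 0, 0)ᵀ

Let N = A − (-4)·I. We want v_2 with N^2 v_2 = 0 but N^1 v_2 ≠ 0; then v_{j-1} := N · v_j for j = 2, …, 2.

Pick v_2 = (1, -1, 0, 0)ᵀ.
Then v_1 = N · v_2 = (-1, 1, -1, 0)ᵀ.

Sanity check: (A − (-4)·I) v_1 = (0, 0, 0, 0)ᵀ = 0. ✓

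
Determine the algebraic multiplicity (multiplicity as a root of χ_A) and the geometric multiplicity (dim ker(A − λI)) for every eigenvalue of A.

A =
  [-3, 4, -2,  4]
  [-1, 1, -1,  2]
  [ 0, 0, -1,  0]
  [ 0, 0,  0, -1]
λ = -1: alg = 4, geom = 3

Step 1 — factor the characteristic polynomial to read off the algebraic multiplicities:
  χ_A(x) = (x + 1)^4

Step 2 — compute geometric multiplicities via the rank-nullity identity g(λ) = n − rank(A − λI):
  rank(A − (-1)·I) = 1, so dim ker(A − (-1)·I) = n − 1 = 3

Summary:
  λ = -1: algebraic multiplicity = 4, geometric multiplicity = 3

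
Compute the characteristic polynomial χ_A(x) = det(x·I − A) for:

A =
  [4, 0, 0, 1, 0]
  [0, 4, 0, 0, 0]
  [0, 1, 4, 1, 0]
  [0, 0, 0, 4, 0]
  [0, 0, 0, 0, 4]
x^5 - 20*x^4 + 160*x^3 - 640*x^2 + 1280*x - 1024

Expanding det(x·I − A) (e.g. by cofactor expansion or by noting that A is similar to its Jordan form J, which has the same characteristic polynomial as A) gives
  χ_A(x) = x^5 - 20*x^4 + 160*x^3 - 640*x^2 + 1280*x - 1024
which factors as (x - 4)^5. The eigenvalues (with algebraic multiplicities) are λ = 4 with multiplicity 5.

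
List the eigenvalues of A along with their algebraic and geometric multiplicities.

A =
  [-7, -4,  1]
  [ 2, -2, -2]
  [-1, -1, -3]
λ = -4: alg = 3, geom = 1

Step 1 — factor the characteristic polynomial to read off the algebraic multiplicities:
  χ_A(x) = (x + 4)^3

Step 2 — compute geometric multiplicities via the rank-nullity identity g(λ) = n − rank(A − λI):
  rank(A − (-4)·I) = 2, so dim ker(A − (-4)·I) = n − 2 = 1

Summary:
  λ = -4: algebraic multiplicity = 3, geometric multiplicity = 1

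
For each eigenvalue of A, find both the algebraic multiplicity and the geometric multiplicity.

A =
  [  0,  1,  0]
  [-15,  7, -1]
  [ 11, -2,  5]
λ = 4: alg = 3, geom = 1

Step 1 — factor the characteristic polynomial to read off the algebraic multiplicities:
  χ_A(x) = (x - 4)^3

Step 2 — compute geometric multiplicities via the rank-nullity identity g(λ) = n − rank(A − λI):
  rank(A − (4)·I) = 2, so dim ker(A − (4)·I) = n − 2 = 1

Summary:
  λ = 4: algebraic multiplicity = 3, geometric multiplicity = 1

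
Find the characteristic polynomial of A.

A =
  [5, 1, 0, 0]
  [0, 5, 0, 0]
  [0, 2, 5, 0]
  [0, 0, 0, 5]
x^4 - 20*x^3 + 150*x^2 - 500*x + 625

Expanding det(x·I − A) (e.g. by cofactor expansion or by noting that A is similar to its Jordan form J, which has the same characteristic polynomial as A) gives
  χ_A(x) = x^4 - 20*x^3 + 150*x^2 - 500*x + 625
which factors as (x - 5)^4. The eigenvalues (with algebraic multiplicities) are λ = 5 with multiplicity 4.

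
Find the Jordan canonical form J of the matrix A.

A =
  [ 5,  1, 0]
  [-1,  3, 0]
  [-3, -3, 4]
J_2(4) ⊕ J_1(4)

The characteristic polynomial is
  det(x·I − A) = x^3 - 12*x^2 + 48*x - 64 = (x - 4)^3

Eigenvalues and multiplicities (the geometric multiplicity of λ is n − rank(A − λI), which equals the number of Jordan blocks for λ):
  λ = 4: algebraic multiplicity = 3, geometric multiplicity = 2

Determining the block sizes for each eigenvalue:
  λ = 4: 2 blocks summing to 3 forces exactly one block of size 2 and the rest size 1 → block sizes [2, 1]

Assembling the blocks gives a Jordan form
J =
  [4, 1, 0]
  [0, 4, 0]
  [0, 0, 4]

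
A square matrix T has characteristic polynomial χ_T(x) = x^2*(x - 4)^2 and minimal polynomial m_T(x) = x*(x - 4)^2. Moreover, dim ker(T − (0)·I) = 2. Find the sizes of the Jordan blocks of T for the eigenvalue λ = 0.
Block sizes for λ = 0: [1, 1]

Step 1 — from the characteristic polynomial, algebraic multiplicity of λ = 0 is 2. From dim ker(T − (0)·I) = 2, there are exactly 2 Jordan blocks for λ = 0.
Step 2 — from the minimal polynomial, the factor (x − 0) tells us the largest block for λ = 0 has size 1.
Step 3 — with total size 2, 2 blocks, and largest block 1, the block sizes (in nonincreasing order) are [1, 1].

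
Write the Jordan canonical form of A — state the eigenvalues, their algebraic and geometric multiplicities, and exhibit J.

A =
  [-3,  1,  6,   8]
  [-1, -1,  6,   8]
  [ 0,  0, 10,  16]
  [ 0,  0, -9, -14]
J_2(-2) ⊕ J_2(-2)

The characteristic polynomial is
  det(x·I − A) = x^4 + 8*x^3 + 24*x^2 + 32*x + 16 = (x + 2)^4

Eigenvalues and multiplicities (the geometric multiplicity of λ is n − rank(A − λI), which equals the number of Jordan blocks for λ):
  λ = -2: algebraic multiplicity = 4, geometric multiplicity = 2

Determining the block sizes for each eigenvalue:
  λ = -2: with am = 4 and gm = 2, the partition is not yet determined (e.g. several partitions of 4 into 2 parts exist). Let N = A − (-2)·I. Computing rank(N^1) = 2, rank(N^2) = 0; the number of blocks of size ≥ j is rank(N^{j−1}) − rank(N^j), giving [2, 2]. So we have 2 block(s) of size 2 → block sizes [2, 2]

Assembling the blocks gives a Jordan form
J =
  [-2,  1,  0,  0]
  [ 0, -2,  0,  0]
  [ 0,  0, -2,  1]
  [ 0,  0,  0, -2]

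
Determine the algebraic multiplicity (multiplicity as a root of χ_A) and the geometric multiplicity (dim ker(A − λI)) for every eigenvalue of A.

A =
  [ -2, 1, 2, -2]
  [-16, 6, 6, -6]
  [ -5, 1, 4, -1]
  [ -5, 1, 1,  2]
λ = 2: alg = 2, geom = 1; λ = 3: alg = 2, geom = 1

Step 1 — factor the characteristic polynomial to read off the algebraic multiplicities:
  χ_A(x) = (x - 3)^2*(x - 2)^2

Step 2 — compute geometric multiplicities via the rank-nullity identity g(λ) = n − rank(A − λI):
  rank(A − (2)·I) = 3, so dim ker(A − (2)·I) = n − 3 = 1
  rank(A − (3)·I) = 3, so dim ker(A − (3)·I) = n − 3 = 1

Summary:
  λ = 2: algebraic multiplicity = 2, geometric multiplicity = 1
  λ = 3: algebraic multiplicity = 2, geometric multiplicity = 1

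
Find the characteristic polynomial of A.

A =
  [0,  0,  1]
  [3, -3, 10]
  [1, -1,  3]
x^3

Expanding det(x·I − A) (e.g. by cofactor expansion or by noting that A is similar to its Jordan form J, which has the same characteristic polynomial as A) gives
  χ_A(x) = x^3
which factors as x^3. The eigenvalues (with algebraic multiplicities) are λ = 0 with multiplicity 3.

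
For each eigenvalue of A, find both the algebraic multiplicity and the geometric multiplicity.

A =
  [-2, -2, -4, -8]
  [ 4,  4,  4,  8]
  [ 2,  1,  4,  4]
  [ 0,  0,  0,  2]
λ = 2: alg = 4, geom = 3

Step 1 — factor the characteristic polynomial to read off the algebraic multiplicities:
  χ_A(x) = (x - 2)^4

Step 2 — compute geometric multiplicities via the rank-nullity identity g(λ) = n − rank(A − λI):
  rank(A − (2)·I) = 1, so dim ker(A − (2)·I) = n − 1 = 3

Summary:
  λ = 2: algebraic multiplicity = 4, geometric multiplicity = 3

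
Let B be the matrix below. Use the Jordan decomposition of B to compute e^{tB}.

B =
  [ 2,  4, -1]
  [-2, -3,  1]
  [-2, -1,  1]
e^{tB} =
  [-t^2 + 2*t + 1, -3*t^2/2 + 4*t, t^2/2 - t]
  [-2*t, 1 - 3*t, t]
  [-2*t^2 - 2*t, -3*t^2 - t, t^2 + t + 1]

Strategy: write B = P · J · P⁻¹ where J is a Jordan canonical form, so e^{tB} = P · e^{tJ} · P⁻¹, and e^{tJ} can be computed block-by-block.

B has Jordan form
J =
  [0, 1, 0]
  [0, 0, 1]
  [0, 0, 0]
(up to reordering of blocks).

Per-block formulas:
  For a 3×3 Jordan block J_3(0): exp(t · J_3(0)) = e^(0t)·(I + t·N + (t^2/2)·N^2), where N is the 3×3 nilpotent shift.

After assembling e^{tJ} and conjugating by P, we get:

e^{tB} =
  [-t^2 + 2*t + 1, -3*t^2/2 + 4*t, t^2/2 - t]
  [-2*t, 1 - 3*t, t]
  [-2*t^2 - 2*t, -3*t^2 - t, t^2 + t + 1]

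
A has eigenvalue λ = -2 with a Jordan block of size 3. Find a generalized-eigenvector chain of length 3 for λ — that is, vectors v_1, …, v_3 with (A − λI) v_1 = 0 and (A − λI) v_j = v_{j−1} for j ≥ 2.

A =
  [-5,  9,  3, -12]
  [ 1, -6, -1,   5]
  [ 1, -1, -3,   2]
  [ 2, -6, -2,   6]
A Jordan chain for λ = -2 of length 3:
v_1 = (-3, 2, -1, 2)ᵀ
v_2 = (-3, 1, 1, 2)ᵀ
v_3 = (1, 0, 0, 0)ᵀ

Let N = A − (-2)·I. We want v_3 with N^3 v_3 = 0 but N^2 v_3 ≠ 0; then v_{j-1} := N · v_j for j = 3, …, 2.

Pick v_3 = (1, 0, 0, 0)ᵀ.
Then v_2 = N · v_3 = (-3, 1, 1, 2)ᵀ.
Then v_1 = N · v_2 = (-3, 2, -1, 2)ᵀ.

Sanity check: (A − (-2)·I) v_1 = (0, 0, 0, 0)ᵀ = 0. ✓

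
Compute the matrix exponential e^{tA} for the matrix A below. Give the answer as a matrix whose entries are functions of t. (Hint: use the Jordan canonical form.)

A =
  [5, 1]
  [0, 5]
e^{tA} =
  [exp(5*t), t*exp(5*t)]
  [0, exp(5*t)]

Strategy: write A = P · J · P⁻¹ where J is a Jordan canonical form, so e^{tA} = P · e^{tJ} · P⁻¹, and e^{tJ} can be computed block-by-block.

A has Jordan form
J =
  [5, 1]
  [0, 5]
(up to reordering of blocks).

Per-block formulas:
  For a 2×2 Jordan block J_2(5): exp(t · J_2(5)) = e^(5t)·(I + t·N), where N is the 2×2 nilpotent shift.

After assembling e^{tJ} and conjugating by P, we get:

e^{tA} =
  [exp(5*t), t*exp(5*t)]
  [0, exp(5*t)]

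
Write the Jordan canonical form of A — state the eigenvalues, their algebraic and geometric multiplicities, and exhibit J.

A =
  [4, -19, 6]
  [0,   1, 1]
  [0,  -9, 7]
J_3(4)

The characteristic polynomial is
  det(x·I − A) = x^3 - 12*x^2 + 48*x - 64 = (x - 4)^3

Eigenvalues and multiplicities (the geometric multiplicity of λ is n − rank(A − λI), which equals the number of Jordan blocks for λ):
  λ = 4: algebraic multiplicity = 3, geometric multiplicity = 1

Determining the block sizes for each eigenvalue:
  λ = 4: one block (gm = 1), so the single block has size am = 3 → block sizes [3]

Assembling the blocks gives a Jordan form
J =
  [4, 1, 0]
  [0, 4, 1]
  [0, 0, 4]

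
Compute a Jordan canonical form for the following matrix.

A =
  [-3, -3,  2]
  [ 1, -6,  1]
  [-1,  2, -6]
J_3(-5)

The characteristic polynomial is
  det(x·I − A) = x^3 + 15*x^2 + 75*x + 125 = (x + 5)^3

Eigenvalues and multiplicities (the geometric multiplicity of λ is n − rank(A − λI), which equals the number of Jordan blocks for λ):
  λ = -5: algebraic multiplicity = 3, geometric multiplicity = 1

Determining the block sizes for each eigenvalue:
  λ = -5: one block (gm = 1), so the single block has size am = 3 → block sizes [3]

Assembling the blocks gives a Jordan form
J =
  [-5,  1,  0]
  [ 0, -5,  1]
  [ 0,  0, -5]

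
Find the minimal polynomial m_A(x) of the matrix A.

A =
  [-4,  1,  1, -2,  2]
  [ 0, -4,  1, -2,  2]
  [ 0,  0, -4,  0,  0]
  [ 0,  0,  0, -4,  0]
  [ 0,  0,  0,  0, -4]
x^3 + 12*x^2 + 48*x + 64

The characteristic polynomial is χ_A(x) = (x + 4)^5, so the eigenvalues are known. The minimal polynomial is
  m_A(x) = Π_λ (x − λ)^{k_λ}
where k_λ is the size of the *largest* Jordan block for λ (equivalently, the smallest k with (A − λI)^k v = 0 for every generalised eigenvector v of λ).

  λ = -4: largest Jordan block has size 3, contributing (x + 4)^3

So m_A(x) = (x + 4)^3 = x^3 + 12*x^2 + 48*x + 64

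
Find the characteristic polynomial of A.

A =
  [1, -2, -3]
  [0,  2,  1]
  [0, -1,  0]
x^3 - 3*x^2 + 3*x - 1

Expanding det(x·I − A) (e.g. by cofactor expansion or by noting that A is similar to its Jordan form J, which has the same characteristic polynomial as A) gives
  χ_A(x) = x^3 - 3*x^2 + 3*x - 1
which factors as (x - 1)^3. The eigenvalues (with algebraic multiplicities) are λ = 1 with multiplicity 3.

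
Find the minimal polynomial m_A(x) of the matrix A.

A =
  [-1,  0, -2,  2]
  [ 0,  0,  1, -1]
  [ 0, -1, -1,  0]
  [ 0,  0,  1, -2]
x^3 + 3*x^2 + 3*x + 1

The characteristic polynomial is χ_A(x) = (x + 1)^4, so the eigenvalues are known. The minimal polynomial is
  m_A(x) = Π_λ (x − λ)^{k_λ}
where k_λ is the size of the *largest* Jordan block for λ (equivalently, the smallest k with (A − λI)^k v = 0 for every generalised eigenvector v of λ).

  λ = -1: largest Jordan block has size 3, contributing (x + 1)^3

So m_A(x) = (x + 1)^3 = x^3 + 3*x^2 + 3*x + 1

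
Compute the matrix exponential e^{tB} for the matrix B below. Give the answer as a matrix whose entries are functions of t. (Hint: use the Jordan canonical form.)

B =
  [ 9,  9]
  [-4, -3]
e^{tB} =
  [6*t*exp(3*t) + exp(3*t), 9*t*exp(3*t)]
  [-4*t*exp(3*t), -6*t*exp(3*t) + exp(3*t)]

Strategy: write B = P · J · P⁻¹ where J is a Jordan canonical form, so e^{tB} = P · e^{tJ} · P⁻¹, and e^{tJ} can be computed block-by-block.

B has Jordan form
J =
  [3, 1]
  [0, 3]
(up to reordering of blocks).

Per-block formulas:
  For a 2×2 Jordan block J_2(3): exp(t · J_2(3)) = e^(3t)·(I + t·N), where N is the 2×2 nilpotent shift.

After assembling e^{tJ} and conjugating by P, we get:

e^{tB} =
  [6*t*exp(3*t) + exp(3*t), 9*t*exp(3*t)]
  [-4*t*exp(3*t), -6*t*exp(3*t) + exp(3*t)]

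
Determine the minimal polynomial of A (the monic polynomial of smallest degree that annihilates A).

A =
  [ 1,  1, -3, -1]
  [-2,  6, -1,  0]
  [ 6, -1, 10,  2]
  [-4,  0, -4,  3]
x^2 - 10*x + 25

The characteristic polynomial is χ_A(x) = (x - 5)^4, so the eigenvalues are known. The minimal polynomial is
  m_A(x) = Π_λ (x − λ)^{k_λ}
where k_λ is the size of the *largest* Jordan block for λ (equivalently, the smallest k with (A − λI)^k v = 0 for every generalised eigenvector v of λ).

  λ = 5: largest Jordan block has size 2, contributing (x − 5)^2

So m_A(x) = (x - 5)^2 = x^2 - 10*x + 25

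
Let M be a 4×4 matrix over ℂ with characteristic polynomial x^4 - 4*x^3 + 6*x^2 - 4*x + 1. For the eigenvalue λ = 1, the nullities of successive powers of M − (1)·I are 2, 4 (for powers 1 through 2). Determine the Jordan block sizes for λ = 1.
Block sizes for λ = 1: [2, 2]

From the dimensions of kernels of powers, the number of Jordan blocks of size at least j is d_j − d_{j−1} where d_j = dim ker(N^j) (with d_0 = 0). Computing the differences gives [2, 2].
The number of blocks of size exactly k is (#blocks of size ≥ k) − (#blocks of size ≥ k + 1), so the partition is: 2 block(s) of size 2.
In nonincreasing order the block sizes are [2, 2].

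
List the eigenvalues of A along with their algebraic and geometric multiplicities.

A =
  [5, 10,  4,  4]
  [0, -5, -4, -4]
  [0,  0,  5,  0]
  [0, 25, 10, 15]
λ = 5: alg = 4, geom = 3

Step 1 — factor the characteristic polynomial to read off the algebraic multiplicities:
  χ_A(x) = (x - 5)^4

Step 2 — compute geometric multiplicities via the rank-nullity identity g(λ) = n − rank(A − λI):
  rank(A − (5)·I) = 1, so dim ker(A − (5)·I) = n − 1 = 3

Summary:
  λ = 5: algebraic multiplicity = 4, geometric multiplicity = 3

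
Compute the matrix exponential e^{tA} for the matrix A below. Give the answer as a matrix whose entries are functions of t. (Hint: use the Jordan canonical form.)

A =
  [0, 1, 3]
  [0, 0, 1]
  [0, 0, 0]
e^{tA} =
  [1, t, t^2/2 + 3*t]
  [0, 1, t]
  [0, 0, 1]

Strategy: write A = P · J · P⁻¹ where J is a Jordan canonical form, so e^{tA} = P · e^{tJ} · P⁻¹, and e^{tJ} can be computed block-by-block.

A has Jordan form
J =
  [0, 1, 0]
  [0, 0, 1]
  [0, 0, 0]
(up to reordering of blocks).

Per-block formulas:
  For a 3×3 Jordan block J_3(0): exp(t · J_3(0)) = e^(0t)·(I + t·N + (t^2/2)·N^2), where N is the 3×3 nilpotent shift.

After assembling e^{tJ} and conjugating by P, we get:

e^{tA} =
  [1, t, t^2/2 + 3*t]
  [0, 1, t]
  [0, 0, 1]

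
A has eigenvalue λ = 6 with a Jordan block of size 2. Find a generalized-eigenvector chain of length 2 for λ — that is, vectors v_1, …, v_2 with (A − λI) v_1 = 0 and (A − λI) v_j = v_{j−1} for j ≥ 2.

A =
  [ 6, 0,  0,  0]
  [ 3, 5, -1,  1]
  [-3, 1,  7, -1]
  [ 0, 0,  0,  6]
A Jordan chain for λ = 6 of length 2:
v_1 = (0, 3, -3, 0)ᵀ
v_2 = (1, 0, 0, 0)ᵀ

Let N = A − (6)·I. We want v_2 with N^2 v_2 = 0 but N^1 v_2 ≠ 0; then v_{j-1} := N · v_j for j = 2, …, 2.

Pick v_2 = (1, 0, 0, 0)ᵀ.
Then v_1 = N · v_2 = (0, 3, -3, 0)ᵀ.

Sanity check: (A − (6)·I) v_1 = (0, 0, 0, 0)ᵀ = 0. ✓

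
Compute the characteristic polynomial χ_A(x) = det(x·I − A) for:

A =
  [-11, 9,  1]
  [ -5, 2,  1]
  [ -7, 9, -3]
x^3 + 12*x^2 + 48*x + 64

Expanding det(x·I − A) (e.g. by cofactor expansion or by noting that A is similar to its Jordan form J, which has the same characteristic polynomial as A) gives
  χ_A(x) = x^3 + 12*x^2 + 48*x + 64
which factors as (x + 4)^3. The eigenvalues (with algebraic multiplicities) are λ = -4 with multiplicity 3.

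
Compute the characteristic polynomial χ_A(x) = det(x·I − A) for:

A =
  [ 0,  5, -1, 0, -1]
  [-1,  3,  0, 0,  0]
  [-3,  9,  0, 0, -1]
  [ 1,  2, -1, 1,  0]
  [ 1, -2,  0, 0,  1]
x^5 - 5*x^4 + 10*x^3 - 10*x^2 + 5*x - 1

Expanding det(x·I − A) (e.g. by cofactor expansion or by noting that A is similar to its Jordan form J, which has the same characteristic polynomial as A) gives
  χ_A(x) = x^5 - 5*x^4 + 10*x^3 - 10*x^2 + 5*x - 1
which factors as (x - 1)^5. The eigenvalues (with algebraic multiplicities) are λ = 1 with multiplicity 5.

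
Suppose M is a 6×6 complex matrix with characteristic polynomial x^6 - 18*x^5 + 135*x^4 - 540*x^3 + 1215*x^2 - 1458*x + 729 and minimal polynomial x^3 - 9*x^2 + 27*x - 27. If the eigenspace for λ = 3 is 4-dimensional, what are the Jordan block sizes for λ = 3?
Block sizes for λ = 3: [3, 1, 1, 1]

Step 1 — from the characteristic polynomial, algebraic multiplicity of λ = 3 is 6. From dim ker(M − (3)·I) = 4, there are exactly 4 Jordan blocks for λ = 3.
Step 2 — from the minimal polynomial, the factor (x − 3)^3 tells us the largest block for λ = 3 has size 3.
Step 3 — with total size 6, 4 blocks, and largest block 3, the block sizes (in nonincreasing order) are [3, 1, 1, 1].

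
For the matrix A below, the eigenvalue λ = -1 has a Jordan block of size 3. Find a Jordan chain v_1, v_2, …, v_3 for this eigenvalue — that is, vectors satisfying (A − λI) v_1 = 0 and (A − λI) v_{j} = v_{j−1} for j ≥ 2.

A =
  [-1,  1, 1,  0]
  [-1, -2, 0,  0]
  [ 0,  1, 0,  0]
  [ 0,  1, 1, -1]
A Jordan chain for λ = -1 of length 3:
v_1 = (-1, 1, -1, -1)ᵀ
v_2 = (0, -1, 0, 0)ᵀ
v_3 = (1, 0, 0, 0)ᵀ

Let N = A − (-1)·I. We want v_3 with N^3 v_3 = 0 but N^2 v_3 ≠ 0; then v_{j-1} := N · v_j for j = 3, …, 2.

Pick v_3 = (1, 0, 0, 0)ᵀ.
Then v_2 = N · v_3 = (0, -1, 0, 0)ᵀ.
Then v_1 = N · v_2 = (-1, 1, -1, -1)ᵀ.

Sanity check: (A − (-1)·I) v_1 = (0, 0, 0, 0)ᵀ = 0. ✓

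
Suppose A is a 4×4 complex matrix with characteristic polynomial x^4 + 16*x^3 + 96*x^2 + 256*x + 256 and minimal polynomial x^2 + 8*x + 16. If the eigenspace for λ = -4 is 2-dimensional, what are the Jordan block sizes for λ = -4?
Block sizes for λ = -4: [2, 2]

Step 1 — from the characteristic polynomial, algebraic multiplicity of λ = -4 is 4. From dim ker(A − (-4)·I) = 2, there are exactly 2 Jordan blocks for λ = -4.
Step 2 — from the minimal polynomial, the factor (x + 4)^2 tells us the largest block for λ = -4 has size 2.
Step 3 — with total size 4, 2 blocks, and largest block 2, the block sizes (in nonincreasing order) are [2, 2].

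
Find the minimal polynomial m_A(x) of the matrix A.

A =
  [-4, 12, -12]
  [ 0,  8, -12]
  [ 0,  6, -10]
x^2 + 2*x - 8

The characteristic polynomial is χ_A(x) = (x - 2)*(x + 4)^2, so the eigenvalues are known. The minimal polynomial is
  m_A(x) = Π_λ (x − λ)^{k_λ}
where k_λ is the size of the *largest* Jordan block for λ (equivalently, the smallest k with (A − λI)^k v = 0 for every generalised eigenvector v of λ).

  λ = -4: largest Jordan block has size 1, contributing (x + 4)
  λ = 2: largest Jordan block has size 1, contributing (x − 2)

So m_A(x) = (x - 2)*(x + 4) = x^2 + 2*x - 8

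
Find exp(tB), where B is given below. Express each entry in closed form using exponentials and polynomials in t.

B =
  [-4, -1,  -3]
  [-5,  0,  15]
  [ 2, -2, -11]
e^{tB} =
  [t*exp(-5*t) + exp(-5*t), -t*exp(-5*t), -3*t*exp(-5*t)]
  [-5*t*exp(-5*t), 5*t*exp(-5*t) + exp(-5*t), 15*t*exp(-5*t)]
  [2*t*exp(-5*t), -2*t*exp(-5*t), -6*t*exp(-5*t) + exp(-5*t)]

Strategy: write B = P · J · P⁻¹ where J is a Jordan canonical form, so e^{tB} = P · e^{tJ} · P⁻¹, and e^{tJ} can be computed block-by-block.

B has Jordan form
J =
  [-5,  1,  0]
  [ 0, -5,  0]
  [ 0,  0, -5]
(up to reordering of blocks).

Per-block formulas:
  For a 2×2 Jordan block J_2(-5): exp(t · J_2(-5)) = e^(-5t)·(I + t·N), where N is the 2×2 nilpotent shift.
  For a 1×1 block at λ = -5: exp(t · [-5]) = [e^(-5t)].

After assembling e^{tJ} and conjugating by P, we get:

e^{tB} =
  [t*exp(-5*t) + exp(-5*t), -t*exp(-5*t), -3*t*exp(-5*t)]
  [-5*t*exp(-5*t), 5*t*exp(-5*t) + exp(-5*t), 15*t*exp(-5*t)]
  [2*t*exp(-5*t), -2*t*exp(-5*t), -6*t*exp(-5*t) + exp(-5*t)]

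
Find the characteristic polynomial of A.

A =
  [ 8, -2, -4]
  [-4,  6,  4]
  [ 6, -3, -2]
x^3 - 12*x^2 + 48*x - 64

Expanding det(x·I − A) (e.g. by cofactor expansion or by noting that A is similar to its Jordan form J, which has the same characteristic polynomial as A) gives
  χ_A(x) = x^3 - 12*x^2 + 48*x - 64
which factors as (x - 4)^3. The eigenvalues (with algebraic multiplicities) are λ = 4 with multiplicity 3.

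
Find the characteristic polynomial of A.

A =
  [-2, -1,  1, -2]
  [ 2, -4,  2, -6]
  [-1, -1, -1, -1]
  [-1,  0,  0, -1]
x^4 + 8*x^3 + 24*x^2 + 32*x + 16

Expanding det(x·I − A) (e.g. by cofactor expansion or by noting that A is similar to its Jordan form J, which has the same characteristic polynomial as A) gives
  χ_A(x) = x^4 + 8*x^3 + 24*x^2 + 32*x + 16
which factors as (x + 2)^4. The eigenvalues (with algebraic multiplicities) are λ = -2 with multiplicity 4.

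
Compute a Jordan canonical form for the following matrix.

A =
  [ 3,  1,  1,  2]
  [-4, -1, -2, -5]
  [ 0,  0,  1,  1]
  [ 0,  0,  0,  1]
J_2(1) ⊕ J_2(1)

The characteristic polynomial is
  det(x·I − A) = x^4 - 4*x^3 + 6*x^2 - 4*x + 1 = (x - 1)^4

Eigenvalues and multiplicities (the geometric multiplicity of λ is n − rank(A − λI), which equals the number of Jordan blocks for λ):
  λ = 1: algebraic multiplicity = 4, geometric multiplicity = 2

Determining the block sizes for each eigenvalue:
  λ = 1: with am = 4 and gm = 2, the partition is not yet determined (e.g. several partitions of 4 into 2 parts exist). Let N = A − (1)·I. Computing rank(N^1) = 2, rank(N^2) = 0; the number of blocks of size ≥ j is rank(N^{j−1}) − rank(N^j), giving [2, 2]. So we have 2 block(s) of size 2 → block sizes [2, 2]

Assembling the blocks gives a Jordan form
J =
  [1, 1, 0, 0]
  [0, 1, 0, 0]
  [0, 0, 1, 1]
  [0, 0, 0, 1]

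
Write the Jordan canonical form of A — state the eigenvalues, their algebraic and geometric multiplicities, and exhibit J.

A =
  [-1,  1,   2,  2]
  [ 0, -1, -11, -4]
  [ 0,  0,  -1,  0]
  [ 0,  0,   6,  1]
J_3(-1) ⊕ J_1(1)

The characteristic polynomial is
  det(x·I − A) = x^4 + 2*x^3 - 2*x - 1 = (x - 1)*(x + 1)^3

Eigenvalues and multiplicities (the geometric multiplicity of λ is n − rank(A − λI), which equals the number of Jordan blocks for λ):
  λ = -1: algebraic multiplicity = 3, geometric multiplicity = 1
  λ = 1: algebraic multiplicity = 1, geometric multiplicity = 1

Determining the block sizes for each eigenvalue:
  λ = -1: one block (gm = 1), so the single block has size am = 3 → block sizes [3]
  λ = 1: one block (gm = 1), so the single block has size am = 1 → block sizes [1]

Assembling the blocks gives a Jordan form
J =
  [-1,  1,  0, 0]
  [ 0, -1,  1, 0]
  [ 0,  0, -1, 0]
  [ 0,  0,  0, 1]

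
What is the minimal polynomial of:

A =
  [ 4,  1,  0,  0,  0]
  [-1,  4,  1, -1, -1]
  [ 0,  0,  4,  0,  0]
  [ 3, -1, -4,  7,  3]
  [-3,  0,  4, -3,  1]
x^3 - 12*x^2 + 48*x - 64

The characteristic polynomial is χ_A(x) = (x - 4)^5, so the eigenvalues are known. The minimal polynomial is
  m_A(x) = Π_λ (x − λ)^{k_λ}
where k_λ is the size of the *largest* Jordan block for λ (equivalently, the smallest k with (A − λI)^k v = 0 for every generalised eigenvector v of λ).

  λ = 4: largest Jordan block has size 3, contributing (x − 4)^3

So m_A(x) = (x - 4)^3 = x^3 - 12*x^2 + 48*x - 64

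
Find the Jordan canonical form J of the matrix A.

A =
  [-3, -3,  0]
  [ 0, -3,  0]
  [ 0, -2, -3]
J_2(-3) ⊕ J_1(-3)

The characteristic polynomial is
  det(x·I − A) = x^3 + 9*x^2 + 27*x + 27 = (x + 3)^3

Eigenvalues and multiplicities (the geometric multiplicity of λ is n − rank(A − λI), which equals the number of Jordan blocks for λ):
  λ = -3: algebraic multiplicity = 3, geometric multiplicity = 2

Determining the block sizes for each eigenvalue:
  λ = -3: 2 blocks summing to 3 forces exactly one block of size 2 and the rest size 1 → block sizes [2, 1]

Assembling the blocks gives a Jordan form
J =
  [-3,  1,  0]
  [ 0, -3,  0]
  [ 0,  0, -3]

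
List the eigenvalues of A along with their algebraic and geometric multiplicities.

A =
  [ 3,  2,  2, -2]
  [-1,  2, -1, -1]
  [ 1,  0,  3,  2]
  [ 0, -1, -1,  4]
λ = 3: alg = 4, geom = 2

Step 1 — factor the characteristic polynomial to read off the algebraic multiplicities:
  χ_A(x) = (x - 3)^4

Step 2 — compute geometric multiplicities via the rank-nullity identity g(λ) = n − rank(A − λI):
  rank(A − (3)·I) = 2, so dim ker(A − (3)·I) = n − 2 = 2

Summary:
  λ = 3: algebraic multiplicity = 4, geometric multiplicity = 2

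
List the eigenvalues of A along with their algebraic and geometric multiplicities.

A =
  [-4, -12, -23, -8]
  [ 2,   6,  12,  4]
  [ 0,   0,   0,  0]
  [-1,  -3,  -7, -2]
λ = 0: alg = 4, geom = 2

Step 1 — factor the characteristic polynomial to read off the algebraic multiplicities:
  χ_A(x) = x^4

Step 2 — compute geometric multiplicities via the rank-nullity identity g(λ) = n − rank(A − λI):
  rank(A − (0)·I) = 2, so dim ker(A − (0)·I) = n − 2 = 2

Summary:
  λ = 0: algebraic multiplicity = 4, geometric multiplicity = 2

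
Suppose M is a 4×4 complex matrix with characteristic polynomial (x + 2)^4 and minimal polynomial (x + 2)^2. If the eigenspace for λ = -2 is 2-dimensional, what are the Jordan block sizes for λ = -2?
Block sizes for λ = -2: [2, 2]

Step 1 — from the characteristic polynomial, algebraic multiplicity of λ = -2 is 4. From dim ker(M − (-2)·I) = 2, there are exactly 2 Jordan blocks for λ = -2.
Step 2 — from the minimal polynomial, the factor (x + 2)^2 tells us the largest block for λ = -2 has size 2.
Step 3 — with total size 4, 2 blocks, and largest block 2, the block sizes (in nonincreasing order) are [2, 2].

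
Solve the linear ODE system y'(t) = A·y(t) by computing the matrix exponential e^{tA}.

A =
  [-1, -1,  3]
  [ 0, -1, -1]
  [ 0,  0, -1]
e^{tA} =
  [exp(-t), -t*exp(-t), t^2*exp(-t)/2 + 3*t*exp(-t)]
  [0, exp(-t), -t*exp(-t)]
  [0, 0, exp(-t)]

Strategy: write A = P · J · P⁻¹ where J is a Jordan canonical form, so e^{tA} = P · e^{tJ} · P⁻¹, and e^{tJ} can be computed block-by-block.

A has Jordan form
J =
  [-1,  1,  0]
  [ 0, -1,  1]
  [ 0,  0, -1]
(up to reordering of blocks).

Per-block formulas:
  For a 3×3 Jordan block J_3(-1): exp(t · J_3(-1)) = e^(-1t)·(I + t·N + (t^2/2)·N^2), where N is the 3×3 nilpotent shift.

After assembling e^{tJ} and conjugating by P, we get:

e^{tA} =
  [exp(-t), -t*exp(-t), t^2*exp(-t)/2 + 3*t*exp(-t)]
  [0, exp(-t), -t*exp(-t)]
  [0, 0, exp(-t)]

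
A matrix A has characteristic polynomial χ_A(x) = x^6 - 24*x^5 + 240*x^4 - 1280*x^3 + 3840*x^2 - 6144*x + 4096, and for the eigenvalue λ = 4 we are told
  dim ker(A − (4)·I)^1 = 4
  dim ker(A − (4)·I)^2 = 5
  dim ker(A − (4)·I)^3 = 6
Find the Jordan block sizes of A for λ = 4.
Block sizes for λ = 4: [3, 1, 1, 1]

From the dimensions of kernels of powers, the number of Jordan blocks of size at least j is d_j − d_{j−1} where d_j = dim ker(N^j) (with d_0 = 0). Computing the differences gives [4, 1, 1].
The number of blocks of size exactly k is (#blocks of size ≥ k) − (#blocks of size ≥ k + 1), so the partition is: 3 block(s) of size 1, 1 block(s) of size 3.
In nonincreasing order the block sizes are [3, 1, 1, 1].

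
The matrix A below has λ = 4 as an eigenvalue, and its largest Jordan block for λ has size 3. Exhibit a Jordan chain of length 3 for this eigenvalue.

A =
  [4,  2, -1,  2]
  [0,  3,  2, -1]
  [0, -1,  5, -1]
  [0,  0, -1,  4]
A Jordan chain for λ = 4 of length 3:
v_1 = (-1, -1, 0, 1)ᵀ
v_2 = (2, -1, -1, 0)ᵀ
v_3 = (0, 1, 0, 0)ᵀ

Let N = A − (4)·I. We want v_3 with N^3 v_3 = 0 but N^2 v_3 ≠ 0; then v_{j-1} := N · v_j for j = 3, …, 2.

Pick v_3 = (0, 1, 0, 0)ᵀ.
Then v_2 = N · v_3 = (2, -1, -1, 0)ᵀ.
Then v_1 = N · v_2 = (-1, -1, 0, 1)ᵀ.

Sanity check: (A − (4)·I) v_1 = (0, 0, 0, 0)ᵀ = 0. ✓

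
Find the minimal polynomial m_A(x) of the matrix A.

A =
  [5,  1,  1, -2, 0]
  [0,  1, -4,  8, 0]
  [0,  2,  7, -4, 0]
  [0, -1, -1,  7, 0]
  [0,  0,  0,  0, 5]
x^2 - 10*x + 25

The characteristic polynomial is χ_A(x) = (x - 5)^5, so the eigenvalues are known. The minimal polynomial is
  m_A(x) = Π_λ (x − λ)^{k_λ}
where k_λ is the size of the *largest* Jordan block for λ (equivalently, the smallest k with (A − λI)^k v = 0 for every generalised eigenvector v of λ).

  λ = 5: largest Jordan block has size 2, contributing (x − 5)^2

So m_A(x) = (x - 5)^2 = x^2 - 10*x + 25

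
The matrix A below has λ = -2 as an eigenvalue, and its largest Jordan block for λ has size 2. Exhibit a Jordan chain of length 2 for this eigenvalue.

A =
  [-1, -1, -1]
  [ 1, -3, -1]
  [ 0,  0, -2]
A Jordan chain for λ = -2 of length 2:
v_1 = (1, 1, 0)ᵀ
v_2 = (1, 0, 0)ᵀ

Let N = A − (-2)·I. We want v_2 with N^2 v_2 = 0 but N^1 v_2 ≠ 0; then v_{j-1} := N · v_j for j = 2, …, 2.

Pick v_2 = (1, 0, 0)ᵀ.
Then v_1 = N · v_2 = (1, 1, 0)ᵀ.

Sanity check: (A − (-2)·I) v_1 = (0, 0, 0)ᵀ = 0. ✓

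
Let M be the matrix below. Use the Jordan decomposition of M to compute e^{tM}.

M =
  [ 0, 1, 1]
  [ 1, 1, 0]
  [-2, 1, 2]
e^{tM} =
  [-t*exp(t) + exp(t), t*exp(t), t*exp(t)]
  [-t^2*exp(t)/2 + t*exp(t), t^2*exp(t)/2 + exp(t), t^2*exp(t)/2]
  [t^2*exp(t)/2 - 2*t*exp(t), -t^2*exp(t)/2 + t*exp(t), -t^2*exp(t)/2 + t*exp(t) + exp(t)]

Strategy: write M = P · J · P⁻¹ where J is a Jordan canonical form, so e^{tM} = P · e^{tJ} · P⁻¹, and e^{tJ} can be computed block-by-block.

M has Jordan form
J =
  [1, 1, 0]
  [0, 1, 1]
  [0, 0, 1]
(up to reordering of blocks).

Per-block formulas:
  For a 3×3 Jordan block J_3(1): exp(t · J_3(1)) = e^(1t)·(I + t·N + (t^2/2)·N^2), where N is the 3×3 nilpotent shift.

After assembling e^{tJ} and conjugating by P, we get:

e^{tM} =
  [-t*exp(t) + exp(t), t*exp(t), t*exp(t)]
  [-t^2*exp(t)/2 + t*exp(t), t^2*exp(t)/2 + exp(t), t^2*exp(t)/2]
  [t^2*exp(t)/2 - 2*t*exp(t), -t^2*exp(t)/2 + t*exp(t), -t^2*exp(t)/2 + t*exp(t) + exp(t)]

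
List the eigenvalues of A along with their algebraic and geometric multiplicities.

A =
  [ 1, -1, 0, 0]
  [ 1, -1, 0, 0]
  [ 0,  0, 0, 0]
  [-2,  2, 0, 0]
λ = 0: alg = 4, geom = 3

Step 1 — factor the characteristic polynomial to read off the algebraic multiplicities:
  χ_A(x) = x^4

Step 2 — compute geometric multiplicities via the rank-nullity identity g(λ) = n − rank(A − λI):
  rank(A − (0)·I) = 1, so dim ker(A − (0)·I) = n − 1 = 3

Summary:
  λ = 0: algebraic multiplicity = 4, geometric multiplicity = 3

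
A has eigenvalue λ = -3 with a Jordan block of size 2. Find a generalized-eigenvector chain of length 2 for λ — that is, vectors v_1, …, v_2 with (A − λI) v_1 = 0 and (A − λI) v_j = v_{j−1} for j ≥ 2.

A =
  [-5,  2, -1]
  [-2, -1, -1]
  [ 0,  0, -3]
A Jordan chain for λ = -3 of length 2:
v_1 = (-2, -2, 0)ᵀ
v_2 = (1, 0, 0)ᵀ

Let N = A − (-3)·I. We want v_2 with N^2 v_2 = 0 but N^1 v_2 ≠ 0; then v_{j-1} := N · v_j for j = 2, …, 2.

Pick v_2 = (1, 0, 0)ᵀ.
Then v_1 = N · v_2 = (-2, -2, 0)ᵀ.

Sanity check: (A − (-3)·I) v_1 = (0, 0, 0)ᵀ = 0. ✓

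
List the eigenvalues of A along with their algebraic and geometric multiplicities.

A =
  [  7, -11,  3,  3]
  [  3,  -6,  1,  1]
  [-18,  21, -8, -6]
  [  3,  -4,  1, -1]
λ = -2: alg = 4, geom = 2

Step 1 — factor the characteristic polynomial to read off the algebraic multiplicities:
  χ_A(x) = (x + 2)^4

Step 2 — compute geometric multiplicities via the rank-nullity identity g(λ) = n − rank(A − λI):
  rank(A − (-2)·I) = 2, so dim ker(A − (-2)·I) = n − 2 = 2

Summary:
  λ = -2: algebraic multiplicity = 4, geometric multiplicity = 2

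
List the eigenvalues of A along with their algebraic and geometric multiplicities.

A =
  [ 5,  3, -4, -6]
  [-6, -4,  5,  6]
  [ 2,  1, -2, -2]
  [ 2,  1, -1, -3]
λ = -1: alg = 4, geom = 2

Step 1 — factor the characteristic polynomial to read off the algebraic multiplicities:
  χ_A(x) = (x + 1)^4

Step 2 — compute geometric multiplicities via the rank-nullity identity g(λ) = n − rank(A − λI):
  rank(A − (-1)·I) = 2, so dim ker(A − (-1)·I) = n − 2 = 2

Summary:
  λ = -1: algebraic multiplicity = 4, geometric multiplicity = 2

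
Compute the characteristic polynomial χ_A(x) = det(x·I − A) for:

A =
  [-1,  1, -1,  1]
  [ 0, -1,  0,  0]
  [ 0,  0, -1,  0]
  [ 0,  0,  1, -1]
x^4 + 4*x^3 + 6*x^2 + 4*x + 1

Expanding det(x·I − A) (e.g. by cofactor expansion or by noting that A is similar to its Jordan form J, which has the same characteristic polynomial as A) gives
  χ_A(x) = x^4 + 4*x^3 + 6*x^2 + 4*x + 1
which factors as (x + 1)^4. The eigenvalues (with algebraic multiplicities) are λ = -1 with multiplicity 4.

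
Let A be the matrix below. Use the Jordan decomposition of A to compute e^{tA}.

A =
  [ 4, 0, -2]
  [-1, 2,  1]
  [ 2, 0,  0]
e^{tA} =
  [2*t*exp(2*t) + exp(2*t), 0, -2*t*exp(2*t)]
  [-t*exp(2*t), exp(2*t), t*exp(2*t)]
  [2*t*exp(2*t), 0, -2*t*exp(2*t) + exp(2*t)]

Strategy: write A = P · J · P⁻¹ where J is a Jordan canonical form, so e^{tA} = P · e^{tJ} · P⁻¹, and e^{tJ} can be computed block-by-block.

A has Jordan form
J =
  [2, 1, 0]
  [0, 2, 0]
  [0, 0, 2]
(up to reordering of blocks).

Per-block formulas:
  For a 1×1 block at λ = 2: exp(t · [2]) = [e^(2t)].
  For a 2×2 Jordan block J_2(2): exp(t · J_2(2)) = e^(2t)·(I + t·N), where N is the 2×2 nilpotent shift.

After assembling e^{tJ} and conjugating by P, we get:

e^{tA} =
  [2*t*exp(2*t) + exp(2*t), 0, -2*t*exp(2*t)]
  [-t*exp(2*t), exp(2*t), t*exp(2*t)]
  [2*t*exp(2*t), 0, -2*t*exp(2*t) + exp(2*t)]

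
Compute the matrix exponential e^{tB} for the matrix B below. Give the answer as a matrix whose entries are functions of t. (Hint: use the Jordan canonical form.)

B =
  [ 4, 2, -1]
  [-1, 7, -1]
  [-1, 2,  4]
e^{tB} =
  [-t*exp(5*t) + exp(5*t), 2*t*exp(5*t), -t*exp(5*t)]
  [-t*exp(5*t), 2*t*exp(5*t) + exp(5*t), -t*exp(5*t)]
  [-t*exp(5*t), 2*t*exp(5*t), -t*exp(5*t) + exp(5*t)]

Strategy: write B = P · J · P⁻¹ where J is a Jordan canonical form, so e^{tB} = P · e^{tJ} · P⁻¹, and e^{tJ} can be computed block-by-block.

B has Jordan form
J =
  [5, 1, 0]
  [0, 5, 0]
  [0, 0, 5]
(up to reordering of blocks).

Per-block formulas:
  For a 2×2 Jordan block J_2(5): exp(t · J_2(5)) = e^(5t)·(I + t·N), where N is the 2×2 nilpotent shift.
  For a 1×1 block at λ = 5: exp(t · [5]) = [e^(5t)].

After assembling e^{tJ} and conjugating by P, we get:

e^{tB} =
  [-t*exp(5*t) + exp(5*t), 2*t*exp(5*t), -t*exp(5*t)]
  [-t*exp(5*t), 2*t*exp(5*t) + exp(5*t), -t*exp(5*t)]
  [-t*exp(5*t), 2*t*exp(5*t), -t*exp(5*t) + exp(5*t)]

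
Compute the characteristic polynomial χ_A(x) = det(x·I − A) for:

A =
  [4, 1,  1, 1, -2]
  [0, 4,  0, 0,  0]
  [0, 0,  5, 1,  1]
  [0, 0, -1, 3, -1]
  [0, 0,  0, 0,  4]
x^5 - 20*x^4 + 160*x^3 - 640*x^2 + 1280*x - 1024

Expanding det(x·I − A) (e.g. by cofactor expansion or by noting that A is similar to its Jordan form J, which has the same characteristic polynomial as A) gives
  χ_A(x) = x^5 - 20*x^4 + 160*x^3 - 640*x^2 + 1280*x - 1024
which factors as (x - 4)^5. The eigenvalues (with algebraic multiplicities) are λ = 4 with multiplicity 5.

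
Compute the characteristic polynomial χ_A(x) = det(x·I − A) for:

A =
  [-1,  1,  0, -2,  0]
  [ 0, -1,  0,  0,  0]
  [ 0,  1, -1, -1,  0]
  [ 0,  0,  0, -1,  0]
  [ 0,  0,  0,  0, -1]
x^5 + 5*x^4 + 10*x^3 + 10*x^2 + 5*x + 1

Expanding det(x·I − A) (e.g. by cofactor expansion or by noting that A is similar to its Jordan form J, which has the same characteristic polynomial as A) gives
  χ_A(x) = x^5 + 5*x^4 + 10*x^3 + 10*x^2 + 5*x + 1
which factors as (x + 1)^5. The eigenvalues (with algebraic multiplicities) are λ = -1 with multiplicity 5.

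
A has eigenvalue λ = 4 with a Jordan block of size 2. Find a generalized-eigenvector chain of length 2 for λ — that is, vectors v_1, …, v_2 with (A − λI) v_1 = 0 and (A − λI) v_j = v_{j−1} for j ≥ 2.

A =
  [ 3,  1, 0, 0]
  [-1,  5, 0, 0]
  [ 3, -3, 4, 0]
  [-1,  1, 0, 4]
A Jordan chain for λ = 4 of length 2:
v_1 = (-1, -1, 3, -1)ᵀ
v_2 = (1, 0, 0, 0)ᵀ

Let N = A − (4)·I. We want v_2 with N^2 v_2 = 0 but N^1 v_2 ≠ 0; then v_{j-1} := N · v_j for j = 2, …, 2.

Pick v_2 = (1, 0, 0, 0)ᵀ.
Then v_1 = N · v_2 = (-1, -1, 3, -1)ᵀ.

Sanity check: (A − (4)·I) v_1 = (0, 0, 0, 0)ᵀ = 0. ✓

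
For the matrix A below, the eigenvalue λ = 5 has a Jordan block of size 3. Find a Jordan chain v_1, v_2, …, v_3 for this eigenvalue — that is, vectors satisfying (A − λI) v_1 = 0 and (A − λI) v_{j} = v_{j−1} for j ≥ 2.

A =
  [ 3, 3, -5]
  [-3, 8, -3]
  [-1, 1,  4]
A Jordan chain for λ = 5 of length 3:
v_1 = (-2, -3, -1)ᵀ
v_2 = (3, 3, 1)ᵀ
v_3 = (0, 1, 0)ᵀ

Let N = A − (5)·I. We want v_3 with N^3 v_3 = 0 but N^2 v_3 ≠ 0; then v_{j-1} := N · v_j for j = 3, …, 2.

Pick v_3 = (0, 1, 0)ᵀ.
Then v_2 = N · v_3 = (3, 3, 1)ᵀ.
Then v_1 = N · v_2 = (-2, -3, -1)ᵀ.

Sanity check: (A − (5)·I) v_1 = (0, 0, 0)ᵀ = 0. ✓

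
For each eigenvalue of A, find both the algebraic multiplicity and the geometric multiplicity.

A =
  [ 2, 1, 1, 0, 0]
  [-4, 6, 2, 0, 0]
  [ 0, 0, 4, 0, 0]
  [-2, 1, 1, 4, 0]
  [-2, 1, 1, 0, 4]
λ = 4: alg = 5, geom = 4

Step 1 — factor the characteristic polynomial to read off the algebraic multiplicities:
  χ_A(x) = (x - 4)^5

Step 2 — compute geometric multiplicities via the rank-nullity identity g(λ) = n − rank(A − λI):
  rank(A − (4)·I) = 1, so dim ker(A − (4)·I) = n − 1 = 4

Summary:
  λ = 4: algebraic multiplicity = 5, geometric multiplicity = 4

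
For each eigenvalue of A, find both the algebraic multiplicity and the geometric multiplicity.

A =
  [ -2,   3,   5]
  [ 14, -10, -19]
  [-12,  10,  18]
λ = 2: alg = 3, geom = 1

Step 1 — factor the characteristic polynomial to read off the algebraic multiplicities:
  χ_A(x) = (x - 2)^3

Step 2 — compute geometric multiplicities via the rank-nullity identity g(λ) = n − rank(A − λI):
  rank(A − (2)·I) = 2, so dim ker(A − (2)·I) = n − 2 = 1

Summary:
  λ = 2: algebraic multiplicity = 3, geometric multiplicity = 1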